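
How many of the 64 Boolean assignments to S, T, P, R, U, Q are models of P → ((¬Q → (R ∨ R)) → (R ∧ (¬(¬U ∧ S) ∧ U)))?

48

Initial set: {(P → ((¬Q → (R ∨ R)) → (R ∧ (¬(¬U ∧ S) ∧ U))))}.
(P → ((¬Q → (R ∨ R)) → (R ∧ (¬(¬U ∧ S) ∧ U)))): β-rule — branch into ¬P  //  ((¬Q → (R ∨ R)) → (R ∧ (¬(¬U ∧ S) ∧ U))).
  branch 1 (add ¬P):
    ○ open, literals {P=false}.
  branch 2 (add ((¬Q → (R ∨ R)) → (R ∧ (¬(¬U ∧ S) ∧ U)))):
    ((¬Q → (R ∨ R)) → (R ∧ (¬(¬U ∧ S) ∧ U))): β-rule — branch into ¬(¬Q → (R ∨ R))  //  (R ∧ (¬(¬U ∧ S) ∧ U)).
      branch 2.1 (add ¬(¬Q → (R ∨ R))):
        ¬(¬Q → (R ∨ R)): α-rule — add ¬Q, ¬(R ∨ R).
        ¬(R ∨ R): α-rule — add ¬R, ¬R.
        ○ open, literals {Q=false, R=false}.
      branch 2.2 (add (R ∧ (¬(¬U ∧ S) ∧ U))):
        (R ∧ (¬(¬U ∧ S) ∧ U)): α-rule — add R, (¬(¬U ∧ S) ∧ U).
        (¬(¬U ∧ S) ∧ U): α-rule — add ¬(¬U ∧ S), U.
        ¬(¬U ∧ S): β-rule — branch into ¬¬U  //  ¬S.
          branch 2.2.1 (add ¬¬U):
            ○ open, literals {R=true, U=true}.
          branch 2.2.2 (add ¬S):
            ○ open, literals {R=true, S=false, U=true}.
0 branches closed, 4 open.
Each open branch fixes some atoms; the unmentioned ones are free. Counting distinct full assignments: branch {P=false} (S, T, R, U, Q) contributes 32 new; branch {Q=false, R=false} (S, T, P, U) contributes 8 new; branch {R=true, U=true} (S, T, P, Q) contributes 8 new; branch {R=true, S=false, U=true} (T, P, Q) contributes 0 new. Total: 48.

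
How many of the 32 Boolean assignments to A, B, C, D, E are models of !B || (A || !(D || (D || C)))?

Initial set: {(!B || (A || !(D || (D || C))))}.
(!B || (A || !(D || (D || C)))): β-rule — branch into !B  //  (A || !(D || (D || C))).
  branch 1 (add !B):
    ○ open, literals {B=false}.
  branch 2 (add (A || !(D || (D || C)))):
    (A || !(D || (D || C))): β-rule — branch into A  //  !(D || (D || C)).
      branch 2.1 (add A):
        ○ open, literals {A=true}.
      branch 2.2 (add !(D || (D || C))):
        !(D || (D || C)): α-rule — add !D, !(D || C).
        !(D || C): α-rule — add !D, !C.
        ○ open, literals {C=false, D=false}.
0 branches closed, 3 open.
Each open branch fixes some atoms; the unmentioned ones are free. Counting distinct full assignments: branch {B=false} (A, C, D, E) contributes 16 new; branch {A=true} (B, C, D, E) contributes 8 new; branch {C=false, D=false} (A, B, E) contributes 2 new. Total: 26.

26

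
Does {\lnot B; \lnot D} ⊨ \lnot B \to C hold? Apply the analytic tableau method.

No

Initial set: {\lnot B; \lnot D; \lnot (\lnot B \to C)}.
\lnot (\lnot B \to C): α-rule — add \lnot B, \lnot C.
○ open, literals {B=F, C=F, D=F}.
0 branches closed, 1 open.
An open branch gives a countermodel: B=F, C=F, D=F (unmentioned atoms arbitrary); the premises hold there but the conclusion fails.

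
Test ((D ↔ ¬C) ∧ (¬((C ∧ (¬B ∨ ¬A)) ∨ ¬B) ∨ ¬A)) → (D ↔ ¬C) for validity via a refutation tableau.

Valid

Assume the negation and expand:
Initial set: {¬(((D ↔ ¬C) ∧ (¬((C ∧ (¬B ∨ ¬A)) ∨ ¬B) ∨ ¬A)) → (D ↔ ¬C))}.
¬(((D ↔ ¬C) ∧ (¬((C ∧ (¬B ∨ ¬A)) ∨ ¬B) ∨ ¬A)) → (D ↔ ¬C)): α-rule — add ((D ↔ ¬C) ∧ (¬((C ∧ (¬B ∨ ¬A)) ∨ ¬B) ∨ ¬A)), ¬(D ↔ ¬C).
((D ↔ ¬C) ∧ (¬((C ∧ (¬B ∨ ¬A)) ∨ ¬B) ∨ ¬A)): α-rule — add (D ↔ ¬C), (¬((C ∧ (¬B ∨ ¬A)) ∨ ¬B) ∨ ¬A).
¬(D ↔ ¬C): β-rule — branch into D, ¬¬C  //  ¬D, ¬C.
  branch 1 (add D, ¬¬C):
    (D ↔ ¬C): β-rule — branch into D, ¬C  //  ¬D, ¬¬C.
      branch 1.1 (add D, ¬C):
        × closes — contains both C and ¬C.
      branch 1.2 (add ¬D, ¬¬C):
        × closes — contains both D and ¬D.
  branch 2 (add ¬D, ¬C):
    (D ↔ ¬C): β-rule — branch into D, ¬C  //  ¬D, ¬¬C.
      branch 2.1 (add D, ¬C):
        × closes — contains both D and ¬D.
      branch 2.2 (add ¬D, ¬¬C):
        × closes — contains both C and ¬C.
All 4 branches close.
Every branch closed, so the negation is unsatisfiable and the formula is valid.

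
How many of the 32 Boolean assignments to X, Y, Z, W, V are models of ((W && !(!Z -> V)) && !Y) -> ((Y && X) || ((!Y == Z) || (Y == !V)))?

Initial set: {(((W && !(!Z -> V)) && !Y) -> ((Y && X) || ((!Y == Z) || (Y == !V))))}.
(((W && !(!Z -> V)) && !Y) -> ((Y && X) || ((!Y == Z) || (Y == !V)))): β-rule — branch into !((W && !(!Z -> V)) && !Y)  //  ((Y && X) || ((!Y == Z) || (Y == !V))).
  branch 1 (add !((W && !(!Z -> V)) && !Y)):
    !((W && !(!Z -> V)) && !Y): β-rule — branch into !(W && !(!Z -> V))  //  !!Y.
      branch 1.1 (add !(W && !(!Z -> V))):
        !(W && !(!Z -> V)): β-rule — branch into !W  //  !!(!Z -> V).
          branch 1.1.1 (add !W):
            ○ open, literals {W=F}.
          branch 1.1.2 (add !!(!Z -> V)):
            !!(!Z -> V): β-rule — branch into !!Z  //  V.
              branch 1.1.2.1 (add !!Z):
                ○ open, literals {Z=T}.
              branch 1.1.2.2 (add V):
                ○ open, literals {V=T}.
      branch 1.2 (add !!Y):
        ○ open, literals {Y=T}.
  branch 2 (add ((Y && X) || ((!Y == Z) || (Y == !V)))):
    ((Y && X) || ((!Y == Z) || (Y == !V))): β-rule — branch into (Y && X)  //  ((!Y == Z) || (Y == !V)).
      branch 2.1 (add (Y && X)):
        (Y && X): α-rule — add Y, X.
        ○ open, literals {X=T, Y=T}.
      branch 2.2 (add ((!Y == Z) || (Y == !V))):
        ((!Y == Z) || (Y == !V)): β-rule — branch into (!Y == Z)  //  (Y == !V).
          branch 2.2.1 (add (!Y == Z)):
            (!Y == Z): β-rule — branch into !Y, Z  //  !!Y, !Z.
              branch 2.2.1.1 (add !Y, Z):
                ○ open, literals {Y=F, Z=T}.
              branch 2.2.1.2 (add !!Y, !Z):
                ○ open, literals {Y=T, Z=F}.
          branch 2.2.2 (add (Y == !V)):
            (Y == !V): β-rule — branch into Y, !V  //  !Y, !!V.
              branch 2.2.2.1 (add Y, !V):
                ○ open, literals {V=F, Y=T}.
              branch 2.2.2.2 (add !Y, !!V):
                ○ open, literals {V=T, Y=F}.
0 branches closed, 9 open.
Each open branch fixes some atoms; the unmentioned ones are free. Counting distinct full assignments: branch {W=F} (X, Y, Z, V) contributes 16 new; branch {Z=T} (X, Y, W, V) contributes 8 new; branch {V=T} (X, Y, Z, W) contributes 4 new; branch {Y=T} (X, Z, W, V) contributes 2 new; branch {X=T, Y=T} (Z, W, V) contributes 0 new; branch {Y=F, Z=T} (X, W, V) contributes 0 new; branch {Y=T, Z=F} (X, W, V) contributes 0 new; branch {V=F, Y=T} (X, Z, W) contributes 0 new; branch {V=T, Y=F} (X, Z, W) contributes 0 new. Total: 30.

30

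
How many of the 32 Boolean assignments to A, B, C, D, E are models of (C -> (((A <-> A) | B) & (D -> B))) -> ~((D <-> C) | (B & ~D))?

16

Initial set: {((C -> (((A <-> A) | B) & (D -> B))) -> ~((D <-> C) | (B & ~D)))}.
((C -> (((A <-> A) | B) & (D -> B))) -> ~((D <-> C) | (B & ~D))): β-rule — branch into ~(C -> (((A <-> A) | B) & (D -> B)))  //  ~((D <-> C) | (B & ~D)).
  branch 1 (add ~(C -> (((A <-> A) | B) & (D -> B)))):
    ~(C -> (((A <-> A) | B) & (D -> B))): α-rule — add C, ~(((A <-> A) | B) & (D -> B)).
    ~(((A <-> A) | B) & (D -> B)): β-rule — branch into ~((A <-> A) | B)  //  ~(D -> B).
      branch 1.1 (add ~((A <-> A) | B)):
        ~((A <-> A) | B): α-rule — add ~(A <-> A), ~B.
        ~(A <-> A): β-rule — branch into A, ~A  //  ~A, A.
          branch 1.1.1 (add A, ~A):
            × closes — contains both A and ~A.
          branch 1.1.2 (add ~A, A):
            × closes — contains both A and ~A.
      branch 1.2 (add ~(D -> B)):
        ~(D -> B): α-rule — add D, ~B.
        ○ open, literals {B=false, C=true, D=true}.
  branch 2 (add ~((D <-> C) | (B & ~D))):
    ~((D <-> C) | (B & ~D)): α-rule — add ~(D <-> C), ~(B & ~D).
    ~(D <-> C): β-rule — branch into D, ~C  //  ~D, C.
      branch 2.1 (add D, ~C):
        ~(B & ~D): β-rule — branch into ~B  //  ~~D.
          branch 2.1.1 (add ~B):
            ○ open, literals {B=false, C=false, D=true}.
          branch 2.1.2 (add ~~D):
            ○ open, literals {C=false, D=true}.
      branch 2.2 (add ~D, C):
        ~(B & ~D): β-rule — branch into ~B  //  ~~D.
          branch 2.2.1 (add ~B):
            ○ open, literals {B=false, C=true, D=false}.
          branch 2.2.2 (add ~~D):
            × closes — contains both D and ~D.
3 branches closed, 4 open.
Each open branch fixes some atoms; the unmentioned ones are free. Counting distinct full assignments: branch {B=false, C=true, D=true} (A, E) contributes 4 new; branch {B=false, C=false, D=true} (A, E) contributes 4 new; branch {C=false, D=true} (A, B, E) contributes 4 new; branch {B=false, C=true, D=false} (A, E) contributes 4 new. Total: 16.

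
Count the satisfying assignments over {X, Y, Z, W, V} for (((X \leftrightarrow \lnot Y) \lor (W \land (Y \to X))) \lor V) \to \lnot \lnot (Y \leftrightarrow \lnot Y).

4

Initial set: {((((X \leftrightarrow \lnot Y) \lor (W \land (Y \to X))) \lor V) \to \lnot \lnot (Y \leftrightarrow \lnot Y))}.
((((X \leftrightarrow \lnot Y) \lor (W \land (Y \to X))) \lor V) \to \lnot \lnot (Y \leftrightarrow \lnot Y)): β-rule — branch into \lnot (((X \leftrightarrow \lnot Y) \lor (W \land (Y \to X))) \lor V)  //  \lnot \lnot (Y \leftrightarrow \lnot Y).
  branch 1 (add \lnot (((X \leftrightarrow \lnot Y) \lor (W \land (Y \to X))) \lor V)):
    \lnot (((X \leftrightarrow \lnot Y) \lor (W \land (Y \to X))) \lor V): α-rule — add \lnot ((X \leftrightarrow \lnot Y) \lor (W \land (Y \to X))), \lnot V.
    \lnot ((X \leftrightarrow \lnot Y) \lor (W \land (Y \to X))): α-rule — add \lnot (X \leftrightarrow \lnot Y), \lnot (W \land (Y \to X)).
    \lnot (X \leftrightarrow \lnot Y): β-rule — branch into X, \lnot \lnot Y  //  \lnot X, \lnot Y.
      branch 1.1 (add X, \lnot \lnot Y):
        \lnot (W \land (Y \to X)): β-rule — branch into \lnot W  //  \lnot (Y \to X).
          branch 1.1.1 (add \lnot W):
            ○ open, literals {V=0, W=0, X=1, Y=1}.
          branch 1.1.2 (add \lnot (Y \to X)):
            \lnot (Y \to X): α-rule — add Y, \lnot X.
            × closes — contains both X and \lnot X.
      branch 1.2 (add \lnot X, \lnot Y):
        \lnot (W \land (Y \to X)): β-rule — branch into \lnot W  //  \lnot (Y \to X).
          branch 1.2.1 (add \lnot W):
            ○ open, literals {V=0, W=0, X=0, Y=0}.
          branch 1.2.2 (add \lnot (Y \to X)):
            \lnot (Y \to X): α-rule — add Y, \lnot X.
            × closes — contains both Y and \lnot Y.
  branch 2 (add \lnot \lnot (Y \leftrightarrow \lnot Y)):
    \lnot \lnot (Y \leftrightarrow \lnot Y): drop double negation, giving (Y \leftrightarrow \lnot Y).
    (Y \leftrightarrow \lnot Y): β-rule — branch into Y, \lnot Y  //  \lnot Y, \lnot \lnot Y.
      branch 2.1 (add Y, \lnot Y):
        × closes — contains both Y and \lnot Y.
      branch 2.2 (add \lnot Y, \lnot \lnot Y):
        × closes — contains both Y and \lnot Y.
4 branches closed, 2 open.
Each open branch fixes some atoms; the unmentioned ones are free. Counting distinct full assignments: branch {V=0, W=0, X=1, Y=1} (Z) contributes 2 new; branch {V=0, W=0, X=0, Y=0} (Z) contributes 2 new. Total: 4.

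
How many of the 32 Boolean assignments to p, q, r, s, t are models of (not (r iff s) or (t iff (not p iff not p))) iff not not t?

24

Initial set: {((not (r iff s) or (t iff (not p iff not p))) iff not not t)}.
((not (r iff s) or (t iff (not p iff not p))) iff not not t): β-rule — branch into (not (r iff s) or (t iff (not p iff not p))), not not t  //  not (not (r iff s) or (t iff (not p iff not p))), not not not t.
  branch 1 (add (not (r iff s) or (t iff (not p iff not p))), not not t):
    not not t: drop double negation, giving t.
    (not (r iff s) or (t iff (not p iff not p))): β-rule — branch into not (r iff s)  //  (t iff (not p iff not p)).
      branch 1.1 (add not (r iff s)):
        not (r iff s): β-rule — branch into r, not s  //  not r, s.
          branch 1.1.1 (add r, not s):
            ○ open, literals {r=1, s=0, t=1}.
          branch 1.1.2 (add not r, s):
            ○ open, literals {r=0, s=1, t=1}.
      branch 1.2 (add (t iff (not p iff not p))):
        (t iff (not p iff not p)): β-rule — branch into t, (not p iff not p)  //  not t, not (not p iff not p).
          branch 1.2.1 (add t, (not p iff not p)):
            (not p iff not p): β-rule — branch into not p, not p  //  not not p, not not p.
              branch 1.2.1.1 (add not p, not p):
                ○ open, literals {p=0, t=1}.
              branch 1.2.1.2 (add not not p, not not p):
                ○ open, literals {p=1, t=1}.
          branch 1.2.2 (add not t, not (not p iff not p)):
            × closes — contains both t and not t.
  branch 2 (add not (not (r iff s) or (t iff (not p iff not p))), not not not t):
    not (not (r iff s) or (t iff (not p iff not p))): α-rule — add not not (r iff s), not (t iff (not p iff not p)).
    not not not t: drop double negation, giving not t.
    not not (r iff s): β-rule — branch into r, s  //  not r, not s.
      branch 2.1 (add r, s):
        not (t iff (not p iff not p)): β-rule — branch into t, not (not p iff not p)  //  not t, (not p iff not p).
          branch 2.1.1 (add t, not (not p iff not p)):
            × closes — contains both t and not t.
          branch 2.1.2 (add not t, (not p iff not p)):
            (not p iff not p): β-rule — branch into not p, not p  //  not not p, not not p.
              branch 2.1.2.1 (add not p, not p):
                ○ open, literals {p=0, r=1, s=1, t=0}.
              branch 2.1.2.2 (add not not p, not not p):
                ○ open, literals {p=1, r=1, s=1, t=0}.
      branch 2.2 (add not r, not s):
        not (t iff (not p iff not p)): β-rule — branch into t, not (not p iff not p)  //  not t, (not p iff not p).
          branch 2.2.1 (add t, not (not p iff not p)):
            × closes — contains both t and not t.
          branch 2.2.2 (add not t, (not p iff not p)):
            (not p iff not p): β-rule — branch into not p, not p  //  not not p, not not p.
              branch 2.2.2.1 (add not p, not p):
                ○ open, literals {p=0, r=0, s=0, t=0}.
              branch 2.2.2.2 (add not not p, not not p):
                ○ open, literals {p=1, r=0, s=0, t=0}.
3 branches closed, 8 open.
Each open branch fixes some atoms; the unmentioned ones are free. Counting distinct full assignments: branch {r=1, s=0, t=1} (p, q) contributes 4 new; branch {r=0, s=1, t=1} (p, q) contributes 4 new; branch {p=0, t=1} (q, r, s) contributes 4 new; branch {p=1, t=1} (q, r, s) contributes 4 new; branch {p=0, r=1, s=1, t=0} (q) contributes 2 new; branch {p=1, r=1, s=1, t=0} (q) contributes 2 new; branch {p=0, r=0, s=0, t=0} (q) contributes 2 new; branch {p=1, r=0, s=0, t=0} (q) contributes 2 new. Total: 24.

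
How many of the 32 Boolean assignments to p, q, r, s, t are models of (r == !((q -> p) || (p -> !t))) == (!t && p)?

16

Initial set: {((r == !((q -> p) || (p -> !t))) == (!t && p))}.
((r == !((q -> p) || (p -> !t))) == (!t && p)): β-rule — branch into (r == !((q -> p) || (p -> !t))), (!t && p)  //  !(r == !((q -> p) || (p -> !t))), !(!t && p).
  branch 1 (add (r == !((q -> p) || (p -> !t))), (!t && p)):
    (!t && p): α-rule — add !t, p.
    (r == !((q -> p) || (p -> !t))): β-rule — branch into r, !((q -> p) || (p -> !t))  //  !r, !!((q -> p) || (p -> !t)).
      branch 1.1 (add r, !((q -> p) || (p -> !t))):
        !((q -> p) || (p -> !t)): α-rule — add !(q -> p), !(p -> !t).
        !(q -> p): α-rule — add q, !p.
        × closes — contains both p and !p.
      branch 1.2 (add !r, !!((q -> p) || (p -> !t))):
        !!((q -> p) || (p -> !t)): β-rule — branch into (q -> p)  //  (p -> !t).
          branch 1.2.1 (add (q -> p)):
            (q -> p): β-rule — branch into !q  //  p.
              branch 1.2.1.1 (add !q):
                ○ open, literals {p=1, q=0, r=0, t=0}.
              branch 1.2.1.2 (add p):
                ○ open, literals {p=1, r=0, t=0}.
          branch 1.2.2 (add (p -> !t)):
            (p -> !t): β-rule — branch into !p  //  !t.
              branch 1.2.2.1 (add !p):
                × closes — contains both p and !p.
              branch 1.2.2.2 (add !t):
                ○ open, literals {p=1, r=0, t=0}.
  branch 2 (add !(r == !((q -> p) || (p -> !t))), !(!t && p)):
    !(r == !((q -> p) || (p -> !t))): β-rule — branch into r, !!((q -> p) || (p -> !t))  //  !r, !((q -> p) || (p -> !t)).
      branch 2.1 (add r, !!((q -> p) || (p -> !t))):
        !(!t && p): β-rule — branch into !!t  //  !p.
          branch 2.1.1 (add !!t):
            !!((q -> p) || (p -> !t)): β-rule — branch into (q -> p)  //  (p -> !t).
              branch 2.1.1.1 (add (q -> p)):
                (q -> p): β-rule — branch into !q  //  p.
                  branch 2.1.1.1.1 (add !q):
                    ○ open, literals {q=0, r=1, t=1}.
                  branch 2.1.1.1.2 (add p):
                    ○ open, literals {p=1, r=1, t=1}.
              branch 2.1.1.2 (add (p -> !t)):
                (p -> !t): β-rule — branch into !p  //  !t.
                  branch 2.1.1.2.1 (add !p):
                    ○ open, literals {p=0, r=1, t=1}.
                  branch 2.1.1.2.2 (add !t):
                    × closes — contains both t and !t.
          branch 2.1.2 (add !p):
            !!((q -> p) || (p -> !t)): β-rule — branch into (q -> p)  //  (p -> !t).
              branch 2.1.2.1 (add (q -> p)):
                (q -> p): β-rule — branch into !q  //  p.
                  branch 2.1.2.1.1 (add !q):
                    ○ open, literals {p=0, q=0, r=1}.
                  branch 2.1.2.1.2 (add p):
                    × closes — contains both p and !p.
              branch 2.1.2.2 (add (p -> !t)):
                (p -> !t): β-rule — branch into !p  //  !t.
                  branch 2.1.2.2.1 (add !p):
                    ○ open, literals {p=0, r=1}.
                  branch 2.1.2.2.2 (add !t):
                    ○ open, literals {p=0, r=1, t=0}.
      branch 2.2 (add !r, !((q -> p) || (p -> !t))):
        !((q -> p) || (p -> !t)): α-rule — add !(q -> p), !(p -> !t).
        !(q -> p): α-rule — add q, !p.
        !(p -> !t): α-rule — add p, !!t.
        × closes — contains both p and !p.
5 branches closed, 9 open.
Each open branch fixes some atoms; the unmentioned ones are free. Counting distinct full assignments: branch {p=1, q=0, r=0, t=0} (s) contributes 2 new; branch {p=1, r=0, t=0} (q, s) contributes 2 new; branch {p=1, r=0, t=0} (q, s) contributes 0 new; branch {q=0, r=1, t=1} (p, s) contributes 4 new; branch {p=1, r=1, t=1} (q, s) contributes 2 new; branch {p=0, r=1, t=1} (q, s) contributes 2 new; branch {p=0, q=0, r=1} (s, t) contributes 2 new; branch {p=0, r=1} (q, s, t) contributes 2 new; branch {p=0, r=1, t=0} (q, s) contributes 0 new. Total: 16.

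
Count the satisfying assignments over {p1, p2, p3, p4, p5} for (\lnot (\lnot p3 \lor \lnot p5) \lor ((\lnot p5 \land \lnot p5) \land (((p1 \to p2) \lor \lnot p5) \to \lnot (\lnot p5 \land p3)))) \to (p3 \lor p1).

28

Initial set: {((\lnot (\lnot p3 \lor \lnot p5) \lor ((\lnot p5 \land \lnot p5) \land (((p1 \to p2) \lor \lnot p5) \to \lnot (\lnot p5 \land p3)))) \to (p3 \lor p1))}.
((\lnot (\lnot p3 \lor \lnot p5) \lor ((\lnot p5 \land \lnot p5) \land (((p1 \to p2) \lor \lnot p5) \to \lnot (\lnot p5 \land p3)))) \to (p3 \lor p1)): β-rule — branch into \lnot (\lnot (\lnot p3 \lor \lnot p5) \lor ((\lnot p5 \land \lnot p5) \land (((p1 \to p2) \lor \lnot p5) \to \lnot (\lnot p5 \land p3))))  //  (p3 \lor p1).
  branch 1 (add \lnot (\lnot (\lnot p3 \lor \lnot p5) \lor ((\lnot p5 \land \lnot p5) \land (((p1 \to p2) \lor \lnot p5) \to \lnot (\lnot p5 \land p3))))):
    \lnot (\lnot (\lnot p3 \lor \lnot p5) \lor ((\lnot p5 \land \lnot p5) \land (((p1 \to p2) \lor \lnot p5) \to \lnot (\lnot p5 \land p3)))): α-rule — add \lnot \lnot (\lnot p3 \lor \lnot p5), \lnot ((\lnot p5 \land \lnot p5) \land (((p1 \to p2) \lor \lnot p5) \to \lnot (\lnot p5 \land p3))).
    \lnot \lnot (\lnot p3 \lor \lnot p5): β-rule — branch into \lnot p3  //  \lnot p5.
      branch 1.1 (add \lnot p3):
        \lnot ((\lnot p5 \land \lnot p5) \land (((p1 \to p2) \lor \lnot p5) \to \lnot (\lnot p5 \land p3))): β-rule — branch into \lnot (\lnot p5 \land \lnot p5)  //  \lnot (((p1 \to p2) \lor \lnot p5) \to \lnot (\lnot p5 \land p3)).
          branch 1.1.1 (add \lnot (\lnot p5 \land \lnot p5)):
            \lnot (\lnot p5 \land \lnot p5): β-rule — branch into \lnot \lnot p5  //  \lnot \lnot p5.
              branch 1.1.1.1 (add \lnot \lnot p5):
                ○ open, literals {p3=F, p5=T}.
              branch 1.1.1.2 (add \lnot \lnot p5):
                ○ open, literals {p3=F, p5=T}.
          branch 1.1.2 (add \lnot (((p1 \to p2) \lor \lnot p5) \to \lnot (\lnot p5 \land p3))):
            \lnot (((p1 \to p2) \lor \lnot p5) \to \lnot (\lnot p5 \land p3)): α-rule — add ((p1 \to p2) \lor \lnot p5), \lnot \lnot (\lnot p5 \land p3).
            \lnot \lnot (\lnot p5 \land p3): α-rule — add \lnot p5, p3.
            × closes — contains both p3 and \lnot p3.
      branch 1.2 (add \lnot p5):
        \lnot ((\lnot p5 \land \lnot p5) \land (((p1 \to p2) \lor \lnot p5) \to \lnot (\lnot p5 \land p3))): β-rule — branch into \lnot (\lnot p5 \land \lnot p5)  //  \lnot (((p1 \to p2) \lor \lnot p5) \to \lnot (\lnot p5 \land p3)).
          branch 1.2.1 (add \lnot (\lnot p5 \land \lnot p5)):
            \lnot (\lnot p5 \land \lnot p5): β-rule — branch into \lnot \lnot p5  //  \lnot \lnot p5.
              branch 1.2.1.1 (add \lnot \lnot p5):
                × closes — contains both p5 and \lnot p5.
              branch 1.2.1.2 (add \lnot \lnot p5):
                × closes — contains both p5 and \lnot p5.
          branch 1.2.2 (add \lnot (((p1 \to p2) \lor \lnot p5) \to \lnot (\lnot p5 \land p3))):
            \lnot (((p1 \to p2) \lor \lnot p5) \to \lnot (\lnot p5 \land p3)): α-rule — add ((p1 \to p2) \lor \lnot p5), \lnot \lnot (\lnot p5 \land p3).
            \lnot \lnot (\lnot p5 \land p3): α-rule — add \lnot p5, p3.
            ((p1 \to p2) \lor \lnot p5): β-rule — branch into (p1 \to p2)  //  \lnot p5.
              branch 1.2.2.1 (add (p1 \to p2)):
                (p1 \to p2): β-rule — branch into \lnot p1  //  p2.
                  branch 1.2.2.1.1 (add \lnot p1):
                    ○ open, literals {p1=F, p3=T, p5=F}.
                  branch 1.2.2.1.2 (add p2):
                    ○ open, literals {p2=T, p3=T, p5=F}.
              branch 1.2.2.2 (add \lnot p5):
                ○ open, literals {p3=T, p5=F}.
  branch 2 (add (p3 \lor p1)):
    (p3 \lor p1): β-rule — branch into p3  //  p1.
      branch 2.1 (add p3):
        ○ open, literals {p3=T}.
      branch 2.2 (add p1):
        ○ open, literals {p1=T}.
3 branches closed, 7 open.
Each open branch fixes some atoms; the unmentioned ones are free. Counting distinct full assignments: branch {p3=F, p5=T} (p1, p2, p4) contributes 8 new; branch {p3=F, p5=T} (p1, p2, p4) contributes 0 new; branch {p1=F, p3=T, p5=F} (p2, p4) contributes 4 new; branch {p2=T, p3=T, p5=F} (p1, p4) contributes 2 new; branch {p3=T, p5=F} (p1, p2, p4) contributes 2 new; branch {p3=T} (p1, p2, p4, p5) contributes 8 new; branch {p1=T} (p2, p3, p4, p5) contributes 4 new. Total: 28.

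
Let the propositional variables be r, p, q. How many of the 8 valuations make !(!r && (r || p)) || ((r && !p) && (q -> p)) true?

6

Initial set: {(!(!r && (r || p)) || ((r && !p) && (q -> p)))}.
(!(!r && (r || p)) || ((r && !p) && (q -> p))): β-rule — branch into !(!r && (r || p))  //  ((r && !p) && (q -> p)).
  branch 1 (add !(!r && (r || p))):
    !(!r && (r || p)): β-rule — branch into !!r  //  !(r || p).
      branch 1.1 (add !!r):
        ○ open, literals {r=T}.
      branch 1.2 (add !(r || p)):
        !(r || p): α-rule — add !r, !p.
        ○ open, literals {p=F, r=F}.
  branch 2 (add ((r && !p) && (q -> p))):
    ((r && !p) && (q -> p)): α-rule — add (r && !p), (q -> p).
    (r && !p): α-rule — add r, !p.
    (q -> p): β-rule — branch into !q  //  p.
      branch 2.1 (add !q):
        ○ open, literals {p=F, q=F, r=T}.
      branch 2.2 (add p):
        × closes — contains both p and !p.
1 branch closed, 3 open.
Each open branch fixes some atoms; the unmentioned ones are free. Counting distinct full assignments: branch {r=T} (p, q) contributes 4 new; branch {p=F, r=F} (q) contributes 2 new; branch {p=F, q=F, r=T} (none free) contributes 0 new. Total: 6.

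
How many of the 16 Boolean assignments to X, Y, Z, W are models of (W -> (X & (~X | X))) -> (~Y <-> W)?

Initial set: {((W -> (X & (~X | X))) -> (~Y <-> W))}.
((W -> (X & (~X | X))) -> (~Y <-> W)): β-rule — branch into ~(W -> (X & (~X | X)))  //  (~Y <-> W).
  branch 1 (add ~(W -> (X & (~X | X)))):
    ~(W -> (X & (~X | X))): α-rule — add W, ~(X & (~X | X)).
    ~(X & (~X | X)): β-rule — branch into ~X  //  ~(~X | X).
      branch 1.1 (add ~X):
        ○ open, literals {W=T, X=F}.
      branch 1.2 (add ~(~X | X)):
        ~(~X | X): α-rule — add ~~X, ~X.
        × closes — contains both X and ~X.
  branch 2 (add (~Y <-> W)):
    (~Y <-> W): β-rule — branch into ~Y, W  //  ~~Y, ~W.
      branch 2.1 (add ~Y, W):
        ○ open, literals {W=T, Y=F}.
      branch 2.2 (add ~~Y, ~W):
        ○ open, literals {W=F, Y=T}.
1 branch closed, 3 open.
Each open branch fixes some atoms; the unmentioned ones are free. Counting distinct full assignments: branch {W=T, X=F} (Y, Z) contributes 4 new; branch {W=T, Y=F} (X, Z) contributes 2 new; branch {W=F, Y=T} (X, Z) contributes 4 new. Total: 10.

10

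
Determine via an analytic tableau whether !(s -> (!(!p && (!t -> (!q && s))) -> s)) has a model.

Unsatisfiable

Initial set: {!(s -> (!(!p && (!t -> (!q && s))) -> s))}.
!(s -> (!(!p && (!t -> (!q && s))) -> s)): α-rule — add s, !(!(!p && (!t -> (!q && s))) -> s).
!(!(!p && (!t -> (!q && s))) -> s): α-rule — add !(!p && (!t -> (!q && s))), !s.
× closes — contains both s and !s.
All 1 branch closes.
Every branch closed; the formula is unsatisfiable.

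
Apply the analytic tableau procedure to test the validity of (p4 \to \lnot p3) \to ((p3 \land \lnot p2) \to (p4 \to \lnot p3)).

Valid

Assume the negation and expand:
Initial set: {\lnot ((p4 \to \lnot p3) \to ((p3 \land \lnot p2) \to (p4 \to \lnot p3)))}.
\lnot ((p4 \to \lnot p3) \to ((p3 \land \lnot p2) \to (p4 \to \lnot p3))): α-rule — add (p4 \to \lnot p3), \lnot ((p3 \land \lnot p2) \to (p4 \to \lnot p3)).
\lnot ((p3 \land \lnot p2) \to (p4 \to \lnot p3)): α-rule — add (p3 \land \lnot p2), \lnot (p4 \to \lnot p3).
(p3 \land \lnot p2): α-rule — add p3, \lnot p2.
\lnot (p4 \to \lnot p3): α-rule — add p4, \lnot \lnot p3.
(p4 \to \lnot p3): β-rule — branch into \lnot p4  //  \lnot p3.
  branch 1 (add \lnot p4):
    × closes — contains both p4 and \lnot p4.
  branch 2 (add \lnot p3):
    × closes — contains both p3 and \lnot p3.
All 2 branches close.
Every branch closed, so the negation is unsatisfiable and the formula is valid.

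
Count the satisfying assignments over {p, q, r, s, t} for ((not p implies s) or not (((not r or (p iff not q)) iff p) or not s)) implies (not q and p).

16

Initial set: {T (((not p implies s) or not (((not r or (p iff not q)) iff p) or not s)) implies (not q and p))}.
T (((not p implies s) or not (((not r or (p iff not q)) iff p) or not s)) implies (not q and p)): β-rule — branch into F ((not p implies s) or not (((not r or (p iff not q)) iff p) or not s))  //  T (not q and p).
  branch 1 (add F ((not p implies s) or not (((not r or (p iff not q)) iff p) or not s))):
    F ((not p implies s) or not (((not r or (p iff not q)) iff p) or not s)): α-rule — add F (not p implies s), F not (((not r or (p iff not q)) iff p) or not s).
    F (not p implies s): α-rule — add T not p, F s.
    F not (((not r or (p iff not q)) iff p) or not s): β-rule — branch into T ((not r or (p iff not q)) iff p)  //  T not s.
      branch 1.1 (add T ((not r or (p iff not q)) iff p)):
        T ((not r or (p iff not q)) iff p): β-rule — branch into T (not r or (p iff not q)), T p  //  F (not r or (p iff not q)), F p.
          branch 1.1.1 (add T (not r or (p iff not q)), T p):
            × closes — contains both p and not p.
          branch 1.1.2 (add F (not r or (p iff not q)), F p):
            F (not r or (p iff not q)): α-rule — add F not r, F (p iff not q).
            F (p iff not q): β-rule — branch into T p, F not q  //  F p, T not q.
              branch 1.1.2.1 (add T p, F not q):
                × closes — contains both p and not p.
              branch 1.1.2.2 (add F p, T not q):
                ○ open, literals {p=false, q=false, r=true, s=false}.
      branch 1.2 (add T not s):
        ○ open, literals {p=false, s=false}.
  branch 2 (add T (not q and p)):
    T (not q and p): α-rule — add T not q, T p.
    ○ open, literals {p=true, q=false}.
2 branches closed, 3 open.
Each open branch fixes some atoms; the unmentioned ones are free. Counting distinct full assignments: branch {p=false, q=false, r=true, s=false} (t) contributes 2 new; branch {p=false, s=false} (q, r, t) contributes 6 new; branch {p=true, q=false} (r, s, t) contributes 8 new. Total: 16.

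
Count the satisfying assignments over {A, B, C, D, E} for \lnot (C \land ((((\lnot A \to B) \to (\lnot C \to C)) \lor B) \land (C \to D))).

Initial set: {T \lnot (C \land ((((\lnot A \to B) \to (\lnot C \to C)) \lor B) \land (C \to D)))}.
T \lnot (C \land ((((\lnot A \to B) \to (\lnot C \to C)) \lor B) \land (C \to D))): β-rule — branch into F C  //  F ((((\lnot A \to B) \to (\lnot C \to C)) \lor B) \land (C \to D)).
  branch 1 (add F C):
    ○ open, literals {C=F}.
  branch 2 (add F ((((\lnot A \to B) \to (\lnot C \to C)) \lor B) \land (C \to D))):
    F ((((\lnot A \to B) \to (\lnot C \to C)) \lor B) \land (C \to D)): β-rule — branch into F (((\lnot A \to B) \to (\lnot C \to C)) \lor B)  //  F (C \to D).
      branch 2.1 (add F (((\lnot A \to B) \to (\lnot C \to C)) \lor B)):
        F (((\lnot A \to B) \to (\lnot C \to C)) \lor B): α-rule — add F ((\lnot A \to B) \to (\lnot C \to C)), F B.
        F ((\lnot A \to B) \to (\lnot C \to C)): α-rule — add T (\lnot A \to B), F (\lnot C \to C).
        F (\lnot C \to C): α-rule — add T \lnot C, F C.
        T (\lnot A \to B): β-rule — branch into F \lnot A  //  T B.
          branch 2.1.1 (add F \lnot A):
            ○ open, literals {A=T, B=F, C=F}.
          branch 2.1.2 (add T B):
            × closes — contains both B and \lnot B.
      branch 2.2 (add F (C \to D)):
        F (C \to D): α-rule — add T C, F D.
        ○ open, literals {C=T, D=F}.
1 branch closed, 3 open.
Each open branch fixes some atoms; the unmentioned ones are free. Counting distinct full assignments: branch {C=F} (A, B, D, E) contributes 16 new; branch {A=T, B=F, C=F} (D, E) contributes 0 new; branch {C=T, D=F} (A, B, E) contributes 8 new. Total: 24.

24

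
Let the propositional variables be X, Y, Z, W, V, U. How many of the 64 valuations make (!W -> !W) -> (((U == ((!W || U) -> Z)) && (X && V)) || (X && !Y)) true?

19

Initial set: {((!W -> !W) -> (((U == ((!W || U) -> Z)) && (X && V)) || (X && !Y)))}.
((!W -> !W) -> (((U == ((!W || U) -> Z)) && (X && V)) || (X && !Y))): β-rule — branch into !(!W -> !W)  //  (((U == ((!W || U) -> Z)) && (X && V)) || (X && !Y)).
  branch 1 (add !(!W -> !W)):
    !(!W -> !W): α-rule — add !W, !!W.
    × closes — contains both W and !W.
  branch 2 (add (((U == ((!W || U) -> Z)) && (X && V)) || (X && !Y))):
    (((U == ((!W || U) -> Z)) && (X && V)) || (X && !Y)): β-rule — branch into ((U == ((!W || U) -> Z)) && (X && V))  //  (X && !Y).
      branch 2.1 (add ((U == ((!W || U) -> Z)) && (X && V))):
        ((U == ((!W || U) -> Z)) && (X && V)): α-rule — add (U == ((!W || U) -> Z)), (X && V).
        (X && V): α-rule — add X, V.
        (U == ((!W || U) -> Z)): β-rule — branch into U, ((!W || U) -> Z)  //  !U, !((!W || U) -> Z).
          branch 2.1.1 (add U, ((!W || U) -> Z)):
            ((!W || U) -> Z): β-rule — branch into !(!W || U)  //  Z.
              branch 2.1.1.1 (add !(!W || U)):
                !(!W || U): α-rule — add !!W, !U.
                × closes — contains both U and !U.
              branch 2.1.1.2 (add Z):
                ○ open, literals {U=true, V=true, X=true, Z=true}.
          branch 2.1.2 (add !U, !((!W || U) -> Z)):
            !((!W || U) -> Z): α-rule — add (!W || U), !Z.
            (!W || U): β-rule — branch into !W  //  U.
              branch 2.1.2.1 (add !W):
                ○ open, literals {U=false, V=true, W=false, X=true, Z=false}.
              branch 2.1.2.2 (add U):
                × closes — contains both U and !U.
      branch 2.2 (add (X && !Y)):
        (X && !Y): α-rule — add X, !Y.
        ○ open, literals {X=true, Y=false}.
3 branches closed, 3 open.
Each open branch fixes some atoms; the unmentioned ones are free. Counting distinct full assignments: branch {U=true, V=true, X=true, Z=true} (Y, W) contributes 4 new; branch {U=false, V=true, W=false, X=true, Z=false} (Y) contributes 2 new; branch {X=true, Y=false} (Z, W, V, U) contributes 13 new. Total: 19.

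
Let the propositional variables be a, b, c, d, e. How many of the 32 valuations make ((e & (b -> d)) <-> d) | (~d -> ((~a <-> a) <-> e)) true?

28

Initial set: {T (((e & (b -> d)) <-> d) | (~d -> ((~a <-> a) <-> e)))}.
T (((e & (b -> d)) <-> d) | (~d -> ((~a <-> a) <-> e))): β-rule — branch into T ((e & (b -> d)) <-> d)  //  T (~d -> ((~a <-> a) <-> e)).
  branch 1 (add T ((e & (b -> d)) <-> d)):
    T ((e & (b -> d)) <-> d): β-rule — branch into T (e & (b -> d)), T d  //  F (e & (b -> d)), F d.
      branch 1.1 (add T (e & (b -> d)), T d):
        T (e & (b -> d)): α-rule — add T e, T (b -> d).
        T (b -> d): β-rule — branch into F b  //  T d.
          branch 1.1.1 (add F b):
            ○ open, literals {b=F, d=T, e=T}.
          branch 1.1.2 (add T d):
            ○ open, literals {d=T, e=T}.
      branch 1.2 (add F (e & (b -> d)), F d):
        F (e & (b -> d)): β-rule — branch into F e  //  F (b -> d).
          branch 1.2.1 (add F e):
            ○ open, literals {d=F, e=F}.
          branch 1.2.2 (add F (b -> d)):
            F (b -> d): α-rule — add T b, F d.
            ○ open, literals {b=T, d=F}.
  branch 2 (add T (~d -> ((~a <-> a) <-> e))):
    T (~d -> ((~a <-> a) <-> e)): β-rule — branch into F ~d  //  T ((~a <-> a) <-> e).
      branch 2.1 (add F ~d):
        ○ open, literals {d=T}.
      branch 2.2 (add T ((~a <-> a) <-> e)):
        T ((~a <-> a) <-> e): β-rule — branch into T (~a <-> a), T e  //  F (~a <-> a), F e.
          branch 2.2.1 (add T (~a <-> a), T e):
            T (~a <-> a): β-rule — branch into T ~a, T a  //  F ~a, F a.
              branch 2.2.1.1 (add T ~a, T a):
                × closes — contains both a and ~a.
              branch 2.2.1.2 (add F ~a, F a):
                × closes — contains both a and ~a.
          branch 2.2.2 (add F (~a <-> a), F e):
            F (~a <-> a): β-rule — branch into T ~a, F a  //  F ~a, T a.
              branch 2.2.2.1 (add T ~a, F a):
                ○ open, literals {a=F, e=F}.
              branch 2.2.2.2 (add F ~a, T a):
                ○ open, literals {a=T, e=F}.
2 branches closed, 7 open.
Each open branch fixes some atoms; the unmentioned ones are free. Counting distinct full assignments: branch {b=F, d=T, e=T} (a, c) contributes 4 new; branch {d=T, e=T} (a, b, c) contributes 4 new; branch {d=F, e=F} (a, b, c) contributes 8 new; branch {b=T, d=F} (a, c, e) contributes 4 new; branch {d=T} (a, b, c, e) contributes 8 new; branch {a=F, e=F} (b, c, d) contributes 0 new; branch {a=T, e=F} (b, c, d) contributes 0 new. Total: 28.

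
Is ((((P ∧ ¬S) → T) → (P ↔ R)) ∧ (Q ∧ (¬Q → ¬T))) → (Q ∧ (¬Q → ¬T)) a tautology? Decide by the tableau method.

Valid

Assume the negation and expand:
Initial set: {¬(((((P ∧ ¬S) → T) → (P ↔ R)) ∧ (Q ∧ (¬Q → ¬T))) → (Q ∧ (¬Q → ¬T)))}.
¬(((((P ∧ ¬S) → T) → (P ↔ R)) ∧ (Q ∧ (¬Q → ¬T))) → (Q ∧ (¬Q → ¬T))): α-rule — add ((((P ∧ ¬S) → T) → (P ↔ R)) ∧ (Q ∧ (¬Q → ¬T))), ¬(Q ∧ (¬Q → ¬T)).
((((P ∧ ¬S) → T) → (P ↔ R)) ∧ (Q ∧ (¬Q → ¬T))): α-rule — add (((P ∧ ¬S) → T) → (P ↔ R)), (Q ∧ (¬Q → ¬T)).
(Q ∧ (¬Q → ¬T)): α-rule — add Q, (¬Q → ¬T).
¬(Q ∧ (¬Q → ¬T)): β-rule — branch into ¬Q  //  ¬(¬Q → ¬T).
  branch 1 (add ¬Q):
    × closes — contains both Q and ¬Q.
  branch 2 (add ¬(¬Q → ¬T)):
    ¬(¬Q → ¬T): α-rule — add ¬Q, ¬¬T.
    × closes — contains both Q and ¬Q.
All 2 branches close.
Every branch closed, so the negation is unsatisfiable and the formula is valid.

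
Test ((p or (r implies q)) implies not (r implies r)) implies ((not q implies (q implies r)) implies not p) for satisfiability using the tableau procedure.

Satisfiable

Initial set: {(((p or (r implies q)) implies not (r implies r)) implies ((not q implies (q implies r)) implies not p))}.
(((p or (r implies q)) implies not (r implies r)) implies ((not q implies (q implies r)) implies not p)): β-rule — branch into not ((p or (r implies q)) implies not (r implies r))  //  ((not q implies (q implies r)) implies not p).
  branch 1 (add not ((p or (r implies q)) implies not (r implies r))):
    not ((p or (r implies q)) implies not (r implies r)): α-rule — add (p or (r implies q)), not not (r implies r).
    (p or (r implies q)): β-rule — branch into p  //  (r implies q).
      branch 1.1 (add p):
        not not (r implies r): β-rule — branch into not r  //  r.
          branch 1.1.1 (add not r):
            ○ open, literals {p=true, r=false}.
          branch 1.1.2 (add r):
            ○ open, literals {p=true, r=true}.
      branch 1.2 (add (r implies q)):
        not not (r implies r): β-rule — branch into not r  //  r.
          branch 1.2.1 (add not r):
            (r implies q): β-rule — branch into not r  //  q.
              branch 1.2.1.1 (add not r):
                ○ open, literals {r=false}.
              branch 1.2.1.2 (add q):
                ○ open, literals {q=true, r=false}.
          branch 1.2.2 (add r):
            (r implies q): β-rule — branch into not r  //  q.
              branch 1.2.2.1 (add not r):
                × closes — contains both r and not r.
              branch 1.2.2.2 (add q):
                ○ open, literals {q=true, r=true}.
  branch 2 (add ((not q implies (q implies r)) implies not p)):
    ((not q implies (q implies r)) implies not p): β-rule — branch into not (not q implies (q implies r))  //  not p.
      branch 2.1 (add not (not q implies (q implies r))):
        not (not q implies (q implies r)): α-rule — add not q, not (q implies r).
        not (q implies r): α-rule — add q, not r.
        × closes — contains both q and not q.
      branch 2.2 (add not p):
        ○ open, literals {p=false}.
2 branches closed, 6 open.
An open branch gives a satisfying assignment: p=true, r=false.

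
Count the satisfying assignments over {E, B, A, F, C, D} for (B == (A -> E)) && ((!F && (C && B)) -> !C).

Initial set: {((B == (A -> E)) && ((!F && (C && B)) -> !C))}.
((B == (A -> E)) && ((!F && (C && B)) -> !C)): α-rule — add (B == (A -> E)), ((!F && (C && B)) -> !C).
(B == (A -> E)): β-rule — branch into B, (A -> E)  //  !B, !(A -> E).
  branch 1 (add B, (A -> E)):
    ((!F && (C && B)) -> !C): β-rule — branch into !(!F && (C && B))  //  !C.
      branch 1.1 (add !(!F && (C && B))):
        (A -> E): β-rule — branch into !A  //  E.
          branch 1.1.1 (add !A):
            !(!F && (C && B)): β-rule — branch into !!F  //  !(C && B).
              branch 1.1.1.1 (add !!F):
                ○ open, literals {A=0, B=1, F=1}.
              branch 1.1.1.2 (add !(C && B)):
                !(C && B): β-rule — branch into !C  //  !B.
                  branch 1.1.1.2.1 (add !C):
                    ○ open, literals {A=0, B=1, C=0}.
                  branch 1.1.1.2.2 (add !B):
                    × closes — contains both B and !B.
          branch 1.1.2 (add E):
            !(!F && (C && B)): β-rule — branch into !!F  //  !(C && B).
              branch 1.1.2.1 (add !!F):
                ○ open, literals {B=1, E=1, F=1}.
              branch 1.1.2.2 (add !(C && B)):
                !(C && B): β-rule — branch into !C  //  !B.
                  branch 1.1.2.2.1 (add !C):
                    ○ open, literals {B=1, C=0, E=1}.
                  branch 1.1.2.2.2 (add !B):
                    × closes — contains both B and !B.
      branch 1.2 (add !C):
        (A -> E): β-rule — branch into !A  //  E.
          branch 1.2.1 (add !A):
            ○ open, literals {A=0, B=1, C=0}.
          branch 1.2.2 (add E):
            ○ open, literals {B=1, C=0, E=1}.
  branch 2 (add !B, !(A -> E)):
    !(A -> E): α-rule — add A, !E.
    ((!F && (C && B)) -> !C): β-rule — branch into !(!F && (C && B))  //  !C.
      branch 2.1 (add !(!F && (C && B))):
        !(!F && (C && B)): β-rule — branch into !!F  //  !(C && B).
          branch 2.1.1 (add !!F):
            ○ open, literals {A=1, B=0, E=0, F=1}.
          branch 2.1.2 (add !(C && B)):
            !(C && B): β-rule — branch into !C  //  !B.
              branch 2.1.2.1 (add !C):
                ○ open, literals {A=1, B=0, C=0, E=0}.
              branch 2.1.2.2 (add !B):
                ○ open, literals {A=1, B=0, E=0}.
      branch 2.2 (add !C):
        ○ open, literals {A=1, B=0, C=0, E=0}.
2 branches closed, 10 open.
Each open branch fixes some atoms; the unmentioned ones are free. Counting distinct full assignments: branch {A=0, B=1, F=1} (E, C, D) contributes 8 new; branch {A=0, B=1, C=0} (E, F, D) contributes 4 new; branch {B=1, E=1, F=1} (A, C, D) contributes 4 new; branch {B=1, C=0, E=1} (A, F, D) contributes 2 new; branch {A=0, B=1, C=0} (E, F, D) contributes 0 new; branch {B=1, C=0, E=1} (A, F, D) contributes 0 new; branch {A=1, B=0, E=0, F=1} (C, D) contributes 4 new; branch {A=1, B=0, C=0, E=0} (F, D) contributes 2 new; branch {A=1, B=0, E=0} (F, C, D) contributes 2 new; branch {A=1, B=0, C=0, E=0} (F, D) contributes 0 new. Total: 26.

26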